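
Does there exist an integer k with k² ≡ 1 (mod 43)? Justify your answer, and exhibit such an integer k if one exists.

k = 42

Take k = 42. Then 42² = 1764 = 41·43 + 1, so 42² ≡ 1 (mod 43).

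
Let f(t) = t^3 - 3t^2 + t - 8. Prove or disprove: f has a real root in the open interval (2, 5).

Such a root exists.

f(2) = -10 and f(5) = 47, which have opposite signs.
As a polynomial, f is continuous on every closed interval.
By the Intermediate Value Theorem f must vanish at some point of (2, 5).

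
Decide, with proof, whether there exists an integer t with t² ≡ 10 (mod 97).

There is no such integer.

Apply Euler's criterion with the prime 97: 10 is a quadratic residue iff 10^48 ≡ 1 (mod 97), and a non-residue iff it is ≡ −1.
Repeated squaring mod 97: 10^2 = 100 ≡ 3; 10^4 ≡ 3² = 9 ≡ 9; 10^8 ≡ 9² = 81 ≡ 81; 10^16 ≡ 81² = 6561 ≡ 62; 10^32 ≡ 62² = 3844 ≡ 61.
Since 48 = 32 + 16, 10^48 ≡ 61 · 62; multiplying out mod 97: 61·62 = 3782 ≡ 96. Thus 10^48 ≡ 96 ≡ −1 (mod 97).
The value −1 means 10 is a non-residue modulo 97, so t² ≡ 10 (mod 97) is impossible.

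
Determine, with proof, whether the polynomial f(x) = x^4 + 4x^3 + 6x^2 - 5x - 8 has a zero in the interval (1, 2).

Such a root exists.

f(1) = -2 and f(2) = 54, which have opposite signs.
As a polynomial, f is continuous on every closed interval.
By the Intermediate Value Theorem, f takes the value 0 somewhere in the open interval.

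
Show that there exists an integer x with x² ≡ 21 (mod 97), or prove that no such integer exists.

There is no such integer.

97 is prime, so by Euler's criterion 21 is a square mod 97 iff 21^((97−1)/2) = 21^48 ≡ 1 (mod 97).
Repeated squaring mod 97: 21^2 = 441 ≡ 53; 21^4 ≡ 53² = 2809 ≡ 93; 21^8 ≡ 93² = 8649 ≡ 16; 21^16 ≡ 16² = 256 ≡ 62; 21^32 ≡ 62² = 3844 ≡ 61.
Since 48 = 32 + 16, 21^48 ≡ 61 · 62; multiplying out mod 97: 61·62 = 3782 ≡ 96. Thus 21^48 ≡ 96 ≡ −1 (mod 97).
The value −1 means 21 is a non-residue modulo 97, so x² ≡ 21 (mod 97) is impossible.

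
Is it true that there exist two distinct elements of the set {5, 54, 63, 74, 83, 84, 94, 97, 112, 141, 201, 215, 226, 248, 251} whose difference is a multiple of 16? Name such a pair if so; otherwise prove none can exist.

No, no such pair exists.

Reduce each element modulo 16: 5↦5, 54↦6, 63↦15, 74↦10, 83↦3, 84↦4, 94↦14, 97↦1, 112↦0, 141↦13, 201↦9, 215↦7, 226↦2, 248↦8, 251↦11.
All 15 residues are distinct, so no two elements differ by a multiple of 16.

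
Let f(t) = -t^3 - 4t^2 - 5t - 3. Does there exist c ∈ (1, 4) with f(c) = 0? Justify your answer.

No.

The endpoint values f(1) = -13 and f(4) = -151 are both negative. Claim: f(t) < 0 for every t in (1, 4).
Shift to the endpoint 1: with t = 1 + u (0 < u < 3), one computes f(1 + u) = -u^3 - 7u^2 - 16u - 13.
All 4 nonzero coefficients of this polynomial in u are negative; hence for u > 0 the value is a sum of negative terms (the constant -13 among them).
Therefore f(t) < 0 throughout (1, 4), and f has no zero there.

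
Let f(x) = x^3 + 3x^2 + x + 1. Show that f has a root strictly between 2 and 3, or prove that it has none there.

No.

f(2) = 23 and f(3) = 58, both positive, so a sign-change argument is unavailable; we show f keeps this sign on the whole interval.
Shift to the endpoint 2: with x = 2 + u (0 < u < 1), one computes f(2 + u) = u^3 + 9u^2 + 25u + 23.
The nonzero coefficients here are all positive, so for u > 0 every term is positive (or zero), and the constant term 23 is strictly positive.
So f is strictly positive on (2, 3); no root exists in the interval.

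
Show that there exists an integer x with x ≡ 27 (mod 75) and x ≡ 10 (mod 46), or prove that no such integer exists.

x = 102

gcd(75, 46) = 1, so the Chinese Remainder Theorem guarantees exactly one residue class mod 3450 satisfying both.
Write x = 27 + 75t and require 27 + 75t ≡ 10 (mod 46), i.e. 75t ≡ 29 (mod 46).
75 ≡ 29 (mod 46), so this reads 29t ≡ 29 (mod 46). Invert 29 mod 46 by the Euclidean algorithm: 46 = 1·29 + 17, 29 = 1·17 + 12, 17 = 1·12 + 5, 12 = 2·5 + 2, 5 = 2·2 + 1, 2 = 2·1 + 0; back-substituting, 1 = 5 − 2·2 = 5 − 2·(12 − 2·5) = −2·12 + 5·5 = −2·12 + 5·(17 − 1·12) = 5·17 − 7·12 = 5·17 − 7·(29 − 1·17) = −7·29 + 12·17 = −7·29 + 12·(46 − 1·29) = 12·46 − 19·29. Hence 29·(-19) ≡ 1, so 29⁻¹ ≡ -19 ≡ 27 (mod 46).
Therefore t ≡ 27·29 = 783 ≡ 1 (mod 46).
With t = 1: x = 27 + 75·1 = 102.
Verify: 102 = 1·75 + 27 and 102 = 2·46 + 10. ✓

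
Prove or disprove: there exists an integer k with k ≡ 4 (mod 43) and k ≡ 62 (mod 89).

k = 3444

Since 43 and 89 share no common factor, CRT says the pair of congruences has a solution (unique mod 3827).
Any solution of the first congruence is k = 4 + 43t; substituting into the second, 43t ≡ 62 − 4 ≡ 58 (mod 89).
Since 43·29 = 1247 = 14·89 + 1, the inverse of 43 mod 89 is 29.
Multiplying by 29: t ≡ 29·58 = 1682 ≡ 80 (mod 89).
Taking t = 80 gives k = 4 + 43·80 = 3444.
Check: 3444 mod 43 = 4, 3444 mod 89 = 62. ✓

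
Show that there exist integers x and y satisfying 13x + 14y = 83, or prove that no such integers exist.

x = 1, y = 5

13 and 14 are coprime, so 13x + 14y ranges over all of ℤ.
Dividing repeatedly: 14 = 1·13 + 1, 13 = 13·1 + 0.
Back-substituting, 1 = 14 − 1·13; that is, 13·(-1) + 14·1 = 1.
Times 83: 13·(-83) + 14·83 = 83, so (-83, 83) solves it.
Adding 6·14 to x and subtracting 6·13 from y gives the tidier solution (1, 5).
Indeed 13·1 + 14·5 = 13 + 70 = 83.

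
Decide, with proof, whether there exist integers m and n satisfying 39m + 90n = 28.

gcd(39, 90) = 3, so every integer of the form 39m + 90n is a multiple of 3.
However 28 leaves remainder 1 on division by 3.
So the equation is unsolvable over ℤ.

No such integers exist.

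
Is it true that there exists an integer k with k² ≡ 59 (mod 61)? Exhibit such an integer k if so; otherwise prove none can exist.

There is no such integer.

61 is prime, so by Euler's criterion 59 is a square mod 61 iff 59^((61−1)/2) = 59^30 ≡ 1 (mod 61).
Squaring successively (mod 61): 59^2 = 3481 ≡ 4; 59^4 ≡ 4² = 16 ≡ 16; 59^8 ≡ 16² = 256 ≡ 12; 59^16 ≡ 12² = 144 ≡ 22.
Since 30 = 16 + 8 + 4 + 2, 59^30 ≡ 22 · 12 · 16 · 4; multiplying out mod 61: 22·12 = 264 ≡ 20, then 20·16 = 320 ≡ 15, then 15·4 = 60 ≡ 60. Thus 59^30 ≡ 60 ≡ −1 (mod 61).
The value −1 means 59 is a non-residue modulo 61, so k² ≡ 59 (mod 61) is impossible.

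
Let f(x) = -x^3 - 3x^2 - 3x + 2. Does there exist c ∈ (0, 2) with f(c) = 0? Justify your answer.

Yes, f has a root in the interval.

f(0) = 2 and f(2) = -24, which have opposite signs.
As a polynomial, f is continuous on every closed interval.
By the Intermediate Value Theorem, f takes the value 0 somewhere in the open interval.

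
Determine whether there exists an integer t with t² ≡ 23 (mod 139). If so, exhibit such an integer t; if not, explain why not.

There is no such integer.

139 is prime, so by Euler's criterion 23 is a square mod 139 iff 23^((139−1)/2) = 23^69 ≡ 1 (mod 139).
Squaring successively (mod 139): 23^2 = 529 ≡ 112; 23^4 ≡ 112² = 12544 ≡ 34; 23^8 ≡ 34² = 1156 ≡ 44; 23^16 ≡ 44² = 1936 ≡ 129; 23^32 ≡ 129² = 16641 ≡ 100; 23^64 ≡ 100² = 10000 ≡ 131.
Since 69 = 64 + 4 + 1, 23^69 ≡ 131 · 34 · 23; multiplying out mod 139: 131·34 = 4454 ≡ 6, then 6·23 = 138 ≡ 138. Thus 23^69 ≡ 138 ≡ −1 (mod 139).
The value −1 means 23 is a non-residue modulo 139, so t² ≡ 23 (mod 139) is impossible.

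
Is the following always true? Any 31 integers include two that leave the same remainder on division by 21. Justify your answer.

Yes, this is always true.

There are exactly 21 possible remainders on division by 21.
Placing 31 integers into 21 classes, some class receives at least two — say a and b.
That is, a and b leave the same remainder on division by 21, as claimed.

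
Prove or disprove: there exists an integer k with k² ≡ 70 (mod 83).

Take k = 53. Then 53² = 2809 = 33·83 + 70, so 53² ≡ 70 (mod 83).

k = 53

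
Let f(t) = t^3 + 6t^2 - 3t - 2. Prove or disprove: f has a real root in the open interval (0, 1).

Yes, f has a root in the interval.

f(0) = -2 and f(1) = 2, which have opposite signs.
Since f is a polynomial it is continuous on [0, 1].
By the Intermediate Value Theorem f must vanish at some point of (0, 1).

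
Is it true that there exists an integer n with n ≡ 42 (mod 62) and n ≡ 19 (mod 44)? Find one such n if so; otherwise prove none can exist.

No such integer exists.

Reduce both congruences modulo 2, which divides 62 and 44: they say n ≡ 42 (mod 2) and n ≡ 19 (mod 2).
But 42 mod 2 = 0 while 19 mod 2 = 1, a contradiction.
Hence the system has no solution.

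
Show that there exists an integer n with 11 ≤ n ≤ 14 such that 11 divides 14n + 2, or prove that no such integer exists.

Scanning upward from n = 11 gives 156, 170, 184, none divisible by 11. n = 14 works, since 14·14 + 2 = 198 = 18·11.

n = 14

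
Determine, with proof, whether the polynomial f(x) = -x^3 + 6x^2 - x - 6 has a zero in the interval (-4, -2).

The endpoint values f(-4) = 158 and f(-2) = 28 are both positive. Claim: f(x) > 0 for every x in (-4, -2).
Shift to the endpoint -2: with x = -2 − u (0 < u < 2), one computes f(-2 − u) = u^3 + 12u^2 + 37u + 28.
The nonzero coefficients here are all positive, so for u > 0 every term is positive (or zero), and the constant term 28 is strictly positive.
Therefore f(x) > 0 throughout (-4, -2), and f has no zero there.

No.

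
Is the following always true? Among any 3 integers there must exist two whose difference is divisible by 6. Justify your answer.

Try 3 consecutive integers, 22, 23, 24. Their remainders mod 6 are 4, 5, 0 — pairwise different, as any 3 ≤ 6 consecutive integers have distinct residues.
No two share a residue, so no pair has difference divisible by 6; the claim fails for this set.

No; for instance {22, 23, 24} is a counterexample.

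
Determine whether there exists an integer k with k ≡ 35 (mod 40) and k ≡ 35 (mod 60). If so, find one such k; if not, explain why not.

Here gcd(40, 60) = 20, and both 35 and 35 leave remainder 15 mod 20, so the system is consistent.
In fact k = 35 itself already satisfies 35 mod 60 = 35.
Check: 35 mod 40 = 35, 35 mod 60 = 35. ✓

k = 35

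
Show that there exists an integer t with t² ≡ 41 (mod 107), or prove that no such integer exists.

Take t = 83. Then 83² = 6889 = 64·107 + 41, so 83² ≡ 41 (mod 107).

t = 83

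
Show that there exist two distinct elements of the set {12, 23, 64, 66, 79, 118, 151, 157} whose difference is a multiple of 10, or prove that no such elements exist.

Reduce each element modulo 10: 12↦2, 23↦3, 64↦4, 66↦6, 79↦9, 118↦8, 151↦1, 157↦7.
No residue repeats among the 8 elements, so no pair has difference ≡ 0 (mod 10).

There is no such pair.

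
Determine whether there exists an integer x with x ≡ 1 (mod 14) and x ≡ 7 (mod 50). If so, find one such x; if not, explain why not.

gcd(14, 50) = 2. A simultaneous solution exists iff 1 ≡ 7 (mod 2); here 1 mod 2 = 1 = 7 mod 2, so it does.
The integers ≡ 1 (mod 14) are 1, 15, 29, 43, 57, …; their remainders mod 50 are 1, 15, 29, 43, 7, so x = 57 is the first that is ≡ 7 (mod 50).
Indeed 57 ≡ 1 (mod 14) and 57 ≡ 7 (mod 50).

x = 57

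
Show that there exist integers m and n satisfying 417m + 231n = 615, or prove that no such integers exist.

m = 12, n = -19

Since gcd(417, 231) = 3 and 615 = 3·205, Bézout's identity guarantees a solution.
Dividing through by 3 reduces the equation to 139m + 77n = 205.
Euclidean algorithm: 139 = 1·77 + 62, 77 = 1·62 + 15, 62 = 4·15 + 2, 15 = 7·2 + 1, 2 = 2·1 + 0.
Working back up the chain: 1 = 15 − 7·2 = 15 − 7·(62 − 4·15) = −7·62 + 29·15 = −7·62 + 29·(77 − 1·62) = 29·77 − 36·62 = 29·77 − 36·(139 − 1·77) = −36·139 + 65·77. So 139·(-36) + 77·65 = 1.
Multiplying through by 205: m = (-36)·205 = -7380, n = 65·205 = 13325 is a solution.
Adding 96·77 to m and subtracting 96·139 from n gives the tidier solution (12, -19).
Check: 417·12 + 231·(-19) = 5004 − 4389 = 615. ✓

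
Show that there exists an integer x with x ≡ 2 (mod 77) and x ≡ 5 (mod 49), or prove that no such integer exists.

Both moduli are multiples of 7 = gcd(77, 49), so any solution would satisfy x ≡ 2 and x ≡ 5 modulo 7 simultaneously.
But 2 mod 7 = 2 while 5 mod 7 = 5, a contradiction.
Hence the system has no solution.

No such integer exists.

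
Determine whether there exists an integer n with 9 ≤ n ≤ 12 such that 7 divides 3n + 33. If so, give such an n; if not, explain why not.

At n = 9 the value 60 is not a multiple of 7. n = 10 works, since 3·10 + 33 = 63 = 9·7.

n = 10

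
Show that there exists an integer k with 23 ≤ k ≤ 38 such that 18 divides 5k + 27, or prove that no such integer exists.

k = 27

Scanning upward from k = 23 gives 142, 147, 152, 157, none divisible by 18. k = 27 works, since 5·27 + 27 = 162 = 9·18.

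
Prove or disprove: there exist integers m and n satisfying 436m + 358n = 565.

No, no such integers exist.

Both 436 and 358 are divisible by gcd(436, 358) = 2, hence so is any combination 436m + 358n.
But 565 = 2·282 + 1, so 2 ∤ 565.
Hence no integers m, n satisfy the equation.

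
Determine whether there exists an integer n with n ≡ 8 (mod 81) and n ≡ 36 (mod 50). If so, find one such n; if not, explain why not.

Since 81 and 50 share no common factor, CRT says the pair of congruences has a solution (unique mod 4050).
Write n = 8 + 81t and require 8 + 81t ≡ 36 (mod 50), i.e. 81t ≡ 28 (mod 50).
81 ≡ 31 (mod 50), so this reads 31t ≡ 28 (mod 50). Invert 31 mod 50 by the Euclidean algorithm: 50 = 1·31 + 19, 31 = 1·19 + 12, 19 = 1·12 + 7, 12 = 1·7 + 5, 7 = 1·5 + 2, 5 = 2·2 + 1, 2 = 2·1 + 0; back-substituting, 1 = 5 − 2·2 = 5 − 2·(7 − 1·5) = −2·7 + 3·5 = −2·7 + 3·(12 − 1·7) = 3·12 − 5·7 = 3·12 − 5·(19 − 1·12) = −5·19 + 8·12 = −5·19 + 8·(31 − 1·19) = 8·31 − 13·19 = 8·31 − 13·(50 − 1·31) = −13·50 + 21·31. Hence 31·21 ≡ 1, so 31⁻¹ ≡ 21 (mod 50).
Multiplying by 21: t ≡ 21·28 = 588 ≡ 38 (mod 50).
Taking t = 38 gives n = 8 + 81·38 = 3086.
Indeed 3086 ≡ 8 (mod 81) and 3086 ≡ 36 (mod 50).

n = 3086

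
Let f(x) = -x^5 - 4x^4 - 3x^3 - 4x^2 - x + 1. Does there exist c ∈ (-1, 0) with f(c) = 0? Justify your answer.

f(-1) = -2 and f(0) = 1, which have opposite signs.
As a polynomial, f is continuous on every closed interval.
So by the Intermediate Value Theorem there is a c strictly between -1 and 0 with f(c) = 0.

Yes, f has a root in the interval.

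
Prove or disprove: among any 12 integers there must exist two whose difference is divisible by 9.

There are exactly 9 possible remainders on division by 9.
With 12 integers and only 9 classes, the pigeonhole principle forces two of them, say a and b, into the same class.
Their difference a − b is then a multiple of 9.

Yes.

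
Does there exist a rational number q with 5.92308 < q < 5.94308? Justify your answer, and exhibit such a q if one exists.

Scale by 14: the interval becomes (82.92312, 83.20312), which contains the integer 83.
Dividing back, 5.92308 < 83/14 < 5.94308, and 83/14 is rational.

q = 83/14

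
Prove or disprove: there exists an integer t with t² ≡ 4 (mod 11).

t = 9 works: 9² = 81, and 81 − 4 = 77 = 7·11.

t = 9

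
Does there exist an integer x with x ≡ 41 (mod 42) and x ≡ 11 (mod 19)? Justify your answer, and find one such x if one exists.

The moduli 42 and 19 are coprime, so by the Chinese Remainder Theorem a unique solution modulo 798 exists.
Any solution of the first congruence is x = 41 + 42t; substituting into the second, 42t ≡ 11 − 41 ≡ 8 (mod 19).
42 ≡ 4 (mod 19), so this reads 4t ≡ 8 (mod 19). Invert 4 mod 19 by the Euclidean algorithm: 19 = 4·4 + 3, 4 = 1·3 + 1, 3 = 3·1 + 0; back-substituting, 1 = 4 − 1·3 = 4 − (19 − 4·4) = −19 + 5·4. Hence 4·5 ≡ 1, so 4⁻¹ ≡ 5 (mod 19).
Multiplying by 5: t ≡ 5·8 = 40 ≡ 2 (mod 19).
With t = 2: x = 41 + 42·2 = 125.
Indeed 125 ≡ 41 (mod 42) and 125 ≡ 11 (mod 19).

x = 125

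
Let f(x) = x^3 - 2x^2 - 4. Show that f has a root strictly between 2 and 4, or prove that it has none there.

f(2) = -4 and f(4) = 28, which have opposite signs.
As a polynomial, f is continuous on every closed interval.
By the Intermediate Value Theorem, f takes the value 0 somewhere in the open interval.

Yes, f has a root in the interval.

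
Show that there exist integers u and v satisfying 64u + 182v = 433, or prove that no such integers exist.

Both 64 and 182 are divisible by gcd(64, 182) = 2, hence so is any combination 64u + 182v.
But 433 = 2·216 + 1, so 2 ∤ 433.
Therefore 64u + 182v = 433 has no solution in integers.

No such integers exist.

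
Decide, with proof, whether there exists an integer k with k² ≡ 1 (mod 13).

Take k = 1. Then 1² = 1, and since 0 ≤ 1 < 13 this is already reduced: 1² ≡ 1 (mod 13).

k = 1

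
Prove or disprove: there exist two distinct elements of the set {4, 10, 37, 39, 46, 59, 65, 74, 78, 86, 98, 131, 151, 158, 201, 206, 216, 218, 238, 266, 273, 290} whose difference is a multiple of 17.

The pair (10, 78) works.

10 mod 17 = 10 and 78 mod 17 = 10, so 78 − 10 = 68 = 4·17.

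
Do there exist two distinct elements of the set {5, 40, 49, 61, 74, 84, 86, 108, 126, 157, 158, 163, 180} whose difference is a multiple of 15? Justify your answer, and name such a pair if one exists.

Residues mod 15: 5↦5, 40↦10, 49↦4, 61↦1, 74↦14, 84↦9, 86↦11, 108↦3, 126↦6, 157↦7, 158↦8, 163↦13, 180↦0.
These 13 residues are pairwise different, hence no difference of two elements is divisible by 15.

No, no such pair exists.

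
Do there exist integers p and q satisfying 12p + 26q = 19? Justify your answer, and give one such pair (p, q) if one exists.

gcd(12, 26) = 2, so every integer of the form 12p + 26q is a multiple of 2.
But 19 is not a multiple of 2 (it leaves remainder 1).
Hence no integers p, q satisfy the equation.

No, no such integers exist.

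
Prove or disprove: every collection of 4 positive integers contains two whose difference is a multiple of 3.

Partition the integers by their residue mod 3; there are 3 classes.
With 4 integers and only 3 classes, the pigeonhole principle forces two of them, say a and b, into the same class.
Their difference a − b is then a multiple of 3.

Yes.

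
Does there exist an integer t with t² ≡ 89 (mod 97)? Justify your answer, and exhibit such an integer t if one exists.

Take t = 34. Then 34² = 1156 = 11·97 + 89, so 34² ≡ 89 (mod 97).

t = 34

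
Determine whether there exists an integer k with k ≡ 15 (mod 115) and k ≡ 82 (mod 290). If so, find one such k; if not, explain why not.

Both moduli are multiples of 5 = gcd(115, 290), so any solution would satisfy k ≡ 15 and k ≡ 82 modulo 5 simultaneously.
These are incompatible: 15 − 82 = -67 is not divisible by 5.
Therefore no such k exists.

There is no such integer.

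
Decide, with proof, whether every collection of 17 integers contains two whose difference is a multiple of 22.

No; for instance {53, 54, 55, 56, 57, 58, 59, 60, 61, 62, 63, 64, 65, 66, 67, 68, 69} is a counterexample.

Take the 17 consecutive integers 53, 54, …, 69: their residues mod 22 are all distinct because 17 ≤ 22.
The differences between them range over 1, …, 16, none of which is divisible by 22.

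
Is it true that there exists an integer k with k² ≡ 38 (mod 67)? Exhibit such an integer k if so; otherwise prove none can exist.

Apply Euler's criterion with the prime 67: 38 is a quadratic residue iff 38^33 ≡ 1 (mod 67), and a non-residue iff it is ≡ −1.
Repeated squaring mod 67: 38^2 = 1444 ≡ 37; 38^4 ≡ 37² = 1369 ≡ 29; 38^8 ≡ 29² = 841 ≡ 37; 38^16 ≡ 37² = 1369 ≡ 29; 38^32 ≡ 29² = 841 ≡ 37.
Since 33 = 32 + 1, 38^33 ≡ 37 · 38; multiplying out mod 67: 37·38 = 1406 ≡ 66. Thus 38^33 ≡ 66 ≡ −1 (mod 67).
By Euler's criterion 38 is a quadratic non-residue mod 67: no k satisfies k² ≡ 38 (mod 67).

No, no such integer exists.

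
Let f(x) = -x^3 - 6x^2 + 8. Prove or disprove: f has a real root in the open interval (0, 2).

f(0) = 8 and f(2) = -24, which have opposite signs.
As a polynomial, f is continuous on every closed interval.
By the Intermediate Value Theorem, f takes the value 0 somewhere in the open interval.

Such a root exists.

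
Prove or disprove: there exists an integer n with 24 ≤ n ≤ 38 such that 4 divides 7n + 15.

n = 27

n = 27 works, since 7·27 + 15 = 204 = 51·4.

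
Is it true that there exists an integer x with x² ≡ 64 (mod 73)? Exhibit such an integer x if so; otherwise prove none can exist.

x = 8

Take x = 8. Then 8² = 64, and since 0 ≤ 64 < 73 this is already reduced: 8² ≡ 64 (mod 73).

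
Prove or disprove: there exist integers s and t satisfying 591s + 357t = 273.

s = 21, t = -34

Since gcd(591, 357) = 3 and 273 = 3·91, Bézout's identity guarantees a solution.
Dividing through by 3 reduces the equation to 197s + 119t = 91.
Run the Euclidean algorithm on 197 and 119: 197 = 1·119 + 78, 119 = 1·78 + 41, 78 = 1·41 + 37, 41 = 1·37 + 4, 37 = 9·4 + 1, 4 = 4·1 + 0.
Unwinding: 1 = 37 − 9·4 = 37 − 9·(41 − 1·37) = −9·41 + 10·37 = −9·41 + 10·(78 − 1·41) = 10·78 − 19·41 = 10·78 − 19·(119 − 1·78) = −19·119 + 29·78 = −19·119 + 29·(197 − 1·119) = 29·197 − 48·119, i.e. 197·29 + 119·(-48) = 1.
Multiplying through by 91: s = 29·91 = 2639, t = (-48)·91 = -4368 is a solution.
Shifting by a multiple of (119, −197) keeps it a solution: s = 2639 − 22·119 = 21, t = -4368 + 22·197 = -34.
Indeed 591·21 + 357·(-34) = 12411 − 12138 = 273.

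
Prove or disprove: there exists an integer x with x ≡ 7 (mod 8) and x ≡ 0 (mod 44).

Reduce both congruences modulo 4, which divides 8 and 44: they say x ≡ 7 (mod 4) and x ≡ 0 (mod 4).
However 7 ≡ 3 and 0 ≡ 0 (mod 4), and 3 ≠ 0.
Therefore no such x exists.

There is no such integer.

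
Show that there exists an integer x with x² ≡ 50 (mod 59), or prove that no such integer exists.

No, no such integer exists.

Apply Euler's criterion with the prime 59: 50 is a quadratic residue iff 50^29 ≡ 1 (mod 59), and a non-residue iff it is ≡ −1.
Squaring successively (mod 59): 50^2 = 2500 ≡ 22; 50^4 ≡ 22² = 484 ≡ 12; 50^8 ≡ 12² = 144 ≡ 26; 50^16 ≡ 26² = 676 ≡ 27.
Since 29 = 16 + 8 + 4 + 1, 50^29 ≡ 27 · 26 · 12 · 50; multiplying out mod 59: 27·26 = 702 ≡ 53, then 53·12 = 636 ≡ 46, then 46·50 = 2300 ≡ 58. Thus 50^29 ≡ 58 ≡ −1 (mod 59).
By Euler's criterion 50 is a quadratic non-residue mod 59: no x satisfies x² ≡ 50 (mod 59).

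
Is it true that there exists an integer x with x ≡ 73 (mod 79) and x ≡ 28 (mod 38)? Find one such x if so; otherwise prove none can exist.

x = 1890

Since 79 and 38 share no common factor, CRT says the pair of congruences has a solution (unique mod 3002).
Any solution of the first congruence is x = 73 + 79t; substituting into the second, 79t ≡ 28 − 73 ≡ 31 (mod 38).
79 ≡ 3 (mod 38), so this reads 3t ≡ 31 (mod 38). Invert 3 mod 38 by the Euclidean algorithm: 38 = 12·3 + 2, 3 = 1·2 + 1, 2 = 2·1 + 0; back-substituting, 1 = 3 − 1·2 = 3 − (38 − 12·3) = −38 + 13·3. Hence 3·13 ≡ 1, so 3⁻¹ ≡ 13 (mod 38).
Multiplying by 13: t ≡ 13·31 = 403 ≡ 23 (mod 38).
Taking t = 23 gives x = 73 + 79·23 = 1890.
Verify: 1890 = 23·79 + 73 and 1890 = 49·38 + 28. ✓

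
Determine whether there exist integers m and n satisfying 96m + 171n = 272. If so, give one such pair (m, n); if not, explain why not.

No such integers exist.

Any value of 96m + 171n is a multiple of gcd(96, 171) = 3.
However 272 leaves remainder 2 on division by 3.
So the equation is unsolvable over ℤ.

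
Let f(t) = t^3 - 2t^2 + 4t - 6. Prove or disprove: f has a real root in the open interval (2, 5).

No such root exists.

f(2) = 2 and f(5) = 89, both positive.
The derivative f'(t) = 3t^2 - 4t + 4 is a quadratic with discriminant (-4)² − 4·3·4 = -32 < 0; it never vanishes, so it is always positive (sign of the leading coefficient).
So f is strictly increasing; between 2 and 5 its values lie between f(2) = 2 and f(5) = 89, all positive. Therefore f has no root in (2, 5).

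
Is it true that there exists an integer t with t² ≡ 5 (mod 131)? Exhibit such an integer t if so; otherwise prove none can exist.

t = 108

Take t = 108. Then 108² = 11664 = 89·131 + 5, so 108² ≡ 5 (mod 131).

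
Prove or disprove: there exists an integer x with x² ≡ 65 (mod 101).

x = 60

x = 60 works: 60² = 3600, and 3600 − 65 = 3535 = 35·101.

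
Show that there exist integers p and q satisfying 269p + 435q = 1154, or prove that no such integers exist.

p = 166, q = -100

Since gcd(269, 435) = 1, every integer is an integer combination of 269 and 435.
Euclidean algorithm: 435 = 1·269 + 166, 269 = 1·166 + 103, 166 = 1·103 + 63, 103 = 1·63 + 40, 63 = 1·40 + 23, 40 = 1·23 + 17, 23 = 1·17 + 6, 17 = 2·6 + 5, 6 = 1·5 + 1, 5 = 5·1 + 0.
Working back up the chain: 1 = 6 − 1·5 = 6 − (17 − 2·6) = −17 + 3·6 = −17 + 3·(23 − 1·17) = 3·23 − 4·17 = 3·23 − 4·(40 − 1·23) = −4·40 + 7·23 = −4·40 + 7·(63 − 1·40) = 7·63 − 11·40 = 7·63 − 11·(103 − 1·63) = −11·103 + 18·63 = −11·103 + 18·(166 − 1·103) = 18·166 − 29·103 = 18·166 − 29·(269 − 1·166) = −29·269 + 47·166 = −29·269 + 47·(435 − 1·269) = 47·435 − 76·269. So 269·(-76) + 435·47 = 1.
Scaling by 1154 gives the particular solution (p, q) = (-87704, 54238).
Shifting by a multiple of (435, −269) keeps it a solution: p = -87704 + 202·435 = 166, q = 54238 − 202·269 = -100.
Check: 269·166 + 435·(-100) = 44654 − 43500 = 1154. ✓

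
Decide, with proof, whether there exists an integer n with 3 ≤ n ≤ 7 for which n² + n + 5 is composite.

At n = 4: 4² + 4 + 5 = 25 = 5·5, which is composite.

n = 4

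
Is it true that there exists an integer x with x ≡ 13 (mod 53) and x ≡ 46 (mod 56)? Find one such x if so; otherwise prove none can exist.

Since 53 and 56 share no common factor, CRT says the pair of congruences has a solution (unique mod 2968).
Any solution of the first congruence is x = 13 + 53t; substituting into the second, 53t ≡ 46 − 13 ≡ 33 (mod 56).
Since 53·37 = 1961 = 35·56 + 1, the inverse of 53 mod 56 is 37.
Therefore t ≡ 37·33 = 1221 ≡ 45 (mod 56).
Taking t = 45 gives x = 13 + 53·45 = 2398.
Indeed 2398 ≡ 13 (mod 53) and 2398 ≡ 46 (mod 56).

x = 2398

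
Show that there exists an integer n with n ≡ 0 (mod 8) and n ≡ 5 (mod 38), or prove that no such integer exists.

gcd(8, 38) = 2. If n ≡ 0 (mod 8) and n ≡ 5 (mod 38), then n ≡ 0 (mod 2) and n ≡ 5 (mod 2).
But 0 mod 2 = 0 while 5 mod 2 = 1, a contradiction.
Therefore no such n exists.

There is no such integer.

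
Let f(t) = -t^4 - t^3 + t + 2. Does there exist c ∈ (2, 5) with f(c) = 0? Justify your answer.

f(2) = -20 and f(5) = -743, both negative, so a sign-change argument is unavailable; we show f keeps this sign on the whole interval.
Shift to the endpoint 2: with t = 2 + u (0 < u < 3), one computes f(2 + u) = -u^4 - 9u^3 - 30u^2 - 43u - 20.
All 5 nonzero coefficients of this polynomial in u are negative; hence for u > 0 the value is a sum of negative terms (the constant -20 among them).
So f is strictly negative on (2, 5); no root exists in the interval.

f has no root in that interval.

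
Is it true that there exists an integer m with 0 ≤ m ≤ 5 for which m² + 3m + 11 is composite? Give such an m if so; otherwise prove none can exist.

m = 5

At m = 5: 5² + 3·5 + 11 = 51 = 3·17, which is composite.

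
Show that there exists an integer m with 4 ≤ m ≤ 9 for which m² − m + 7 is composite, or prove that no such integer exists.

m = 7

At m = 7: 7² − 7 + 7 = 49 = 7·7, which is composite.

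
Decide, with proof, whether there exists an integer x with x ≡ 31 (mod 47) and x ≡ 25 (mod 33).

The moduli 47 and 33 are coprime, so by the Chinese Remainder Theorem a unique solution modulo 1551 exists.
Write x = 31 + 47t and require 31 + 47t ≡ 25 (mod 33), i.e. 47t ≡ 27 (mod 33).
47 ≡ 14 (mod 33), so this reads 14t ≡ 27 (mod 33). To invert 14 modulo 33: 33 = 2·14 + 5, 14 = 2·5 + 4, 5 = 1·4 + 1, 4 = 4·1 + 0, and unwinding, 1 = 5 − 1·4 = 5 − (14 − 2·5) = −14 + 3·5 = −14 + 3·(33 − 2·14) = 3·33 − 7·14. Thus 14⁻¹ ≡ -7 ≡ 26 (mod 33).
Multiplying by 26: t ≡ 26·27 = 702 ≡ 9 (mod 33).
Taking t = 9 gives x = 31 + 47·9 = 454.
Check: 454 mod 47 = 31, 454 mod 33 = 25. ✓

x = 454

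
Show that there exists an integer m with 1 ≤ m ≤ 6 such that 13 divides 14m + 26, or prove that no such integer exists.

At m = 1, 14·1 + 26 = 40 ≡ 1 (mod 13), and each step in m adds 14 ≡ 1 (mod 13), giving residues 1, 2, 3, 4, 5, 6 for m = 1, 2, …, 6.
The residue 0 does not occur, so no m in [1, 6] makes 14m + 26 a multiple of 13.

No such integer m in that range exists.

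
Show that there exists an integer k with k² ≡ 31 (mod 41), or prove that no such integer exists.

k = 20

k = 20 works: 20² = 400, and 400 − 31 = 369 = 9·41.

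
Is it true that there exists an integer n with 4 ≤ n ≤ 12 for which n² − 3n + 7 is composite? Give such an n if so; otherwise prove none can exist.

At n = 7: 7² − 3·7 + 7 = 35 = 5·7, which is composite.

n = 7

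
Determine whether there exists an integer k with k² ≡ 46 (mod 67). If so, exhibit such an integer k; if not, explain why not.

No, no such integer exists.

Apply Euler's criterion with the prime 67: 46 is a quadratic residue iff 46^33 ≡ 1 (mod 67), and a non-residue iff it is ≡ −1.
Repeated squaring mod 67: 46^2 = 2116 ≡ 39; 46^4 ≡ 39² = 1521 ≡ 47; 46^8 ≡ 47² = 2209 ≡ 65; 46^16 ≡ 65² = 4225 ≡ 4; 46^32 ≡ 4² = 16 ≡ 16.
Since 33 = 32 + 1, 46^33 ≡ 16 · 46; multiplying out mod 67: 16·46 = 736 ≡ 66. Thus 46^33 ≡ 66 ≡ −1 (mod 67).
The value −1 means 46 is a non-residue modulo 67, so k² ≡ 46 (mod 67) is impossible.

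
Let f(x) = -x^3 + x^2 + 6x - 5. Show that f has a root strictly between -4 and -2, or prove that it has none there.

f(-4) = 51 and f(-2) = -5, which have opposite signs.
As a polynomial, f is continuous on every closed interval.
By the Intermediate Value Theorem, f takes the value 0 somewhere in the open interval.

Yes, f has a root in the interval.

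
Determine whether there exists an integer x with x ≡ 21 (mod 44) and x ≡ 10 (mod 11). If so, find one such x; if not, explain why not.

Here gcd(44, 11) = 11, and both 21 and 10 leave remainder 10 mod 11, so the system is consistent.
In fact x = 21 itself already satisfies 21 mod 11 = 10.
Check: 21 mod 44 = 21, 21 mod 11 = 10. ✓

x = 21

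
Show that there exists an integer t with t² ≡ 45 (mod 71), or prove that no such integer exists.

t = 20

t = 20 works: 20² = 400, and 400 − 45 = 355 = 5·71.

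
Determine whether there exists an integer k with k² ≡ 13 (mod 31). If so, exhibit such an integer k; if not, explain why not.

Apply Euler's criterion with the prime 31: 13 is a quadratic residue iff 13^15 ≡ 1 (mod 31), and a non-residue iff it is ≡ −1.
Squaring successively (mod 31): 13^2 = 169 ≡ 14; 13^4 ≡ 14² = 196 ≡ 10; 13^8 ≡ 10² = 100 ≡ 7.
Since 15 = 8 + 4 + 2 + 1, 13^15 ≡ 7 · 10 · 14 · 13; multiplying out mod 31: 7·10 = 70 ≡ 8, then 8·14 = 112 ≡ 19, then 19·13 = 247 ≡ 30. Thus 13^15 ≡ 30 ≡ −1 (mod 31).
The value −1 means 13 is a non-residue modulo 31, so k² ≡ 13 (mod 31) is impossible.

There is no such integer.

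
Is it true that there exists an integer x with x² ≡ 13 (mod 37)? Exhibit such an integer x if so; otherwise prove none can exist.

37 is prime, so by Euler's criterion 13 is a square mod 37 iff 13^((37−1)/2) = 13^18 ≡ 1 (mod 37).
Squaring successively (mod 37): 13^2 = 169 ≡ 21; 13^4 ≡ 21² = 441 ≡ 34; 13^8 ≡ 34² = 1156 ≡ 9; 13^16 ≡ 9² = 81 ≡ 7.
Since 18 = 16 + 2, 13^18 ≡ 7 · 21; multiplying out mod 37: 7·21 = 147 ≡ 36. Thus 13^18 ≡ 36 ≡ −1 (mod 37).
By Euler's criterion 13 is a quadratic non-residue mod 37: no x satisfies x² ≡ 13 (mod 37).

There is no such integer.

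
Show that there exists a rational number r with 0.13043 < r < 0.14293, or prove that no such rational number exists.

Scale by 7: the interval becomes (0.91301, 1.00051), which contains the integer 1.
Dividing back, 0.13043 < 1/7 < 0.14293, and 1/7 is rational.

r = 1/7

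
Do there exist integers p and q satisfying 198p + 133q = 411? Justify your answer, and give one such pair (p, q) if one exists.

Since gcd(198, 133) = 1, every integer is an integer combination of 198 and 133.
Euclidean algorithm: 198 = 1·133 + 65, 133 = 2·65 + 3, 65 = 21·3 + 2, 3 = 1·2 + 1, 2 = 2·1 + 0.
Back-substituting, 1 = 3 − 1·2 = 3 − (65 − 21·3) = −65 + 22·3 = −65 + 22·(133 − 2·65) = 22·133 − 45·65 = 22·133 − 45·(198 − 1·133) = −45·198 + 67·133; that is, 198·(-45) + 133·67 = 1.
Scaling by 411 gives the particular solution (p, q) = (-18495, 27537).
The general solution is p = -18495 + 133k, q = 27537 − 198k; taking k = 140 gives the smaller pair p = 125, q = -183.
Indeed 198·125 + 133·(-183) = 24750 − 24339 = 411.

p = 125, q = -183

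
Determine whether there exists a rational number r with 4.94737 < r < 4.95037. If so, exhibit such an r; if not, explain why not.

r = 99/20

Multiplying by 20: 20·4.94737 = 98.94740 and 20·4.95037 = 99.00740, so the integer 99 lies strictly between them.
So r = 99/20 works: it is a ratio of integers, and dividing 20·4.94737 < 99 < 20·4.95037 through by 20 gives 4.94737 < 99/20 < 4.95037.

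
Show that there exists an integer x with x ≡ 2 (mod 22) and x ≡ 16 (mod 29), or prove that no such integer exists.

x = 596

Since 22 and 29 share no common factor, CRT says the pair of congruences has a solution (unique mod 638).
Write x = 2 + 22t and require 2 + 22t ≡ 16 (mod 29), i.e. 22t ≡ 14 (mod 29).
To invert 22 modulo 29: 29 = 1·22 + 7, 22 = 3·7 + 1, 7 = 7·1 + 0, and unwinding, 1 = 22 − 3·7 = 22 − 3·(29 − 1·22) = −3·29 + 4·22. Thus 22⁻¹ ≡ 4 (mod 29).
Multiplying by 4: t ≡ 4·14 = 56 ≡ 27 (mod 29).
With t = 27: x = 2 + 22·27 = 596.
Check: 596 mod 22 = 2, 596 mod 29 = 16. ✓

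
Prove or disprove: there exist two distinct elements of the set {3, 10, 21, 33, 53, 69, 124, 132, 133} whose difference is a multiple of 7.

Yes: 3 and 10.

3 mod 7 = 3 and 10 mod 7 = 3, so 10 − 3 = 7 = 1·7.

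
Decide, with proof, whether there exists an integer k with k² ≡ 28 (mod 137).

Take k = 113. Then 113² = 12769 = 93·137 + 28, so 113² ≡ 28 (mod 137).

k = 113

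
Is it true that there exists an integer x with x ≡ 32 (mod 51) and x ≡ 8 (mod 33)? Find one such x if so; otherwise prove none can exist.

x = 338

The moduli are not coprime: gcd(51, 33) = 3. Compatibility requires 3 ∣ (8 − 32) = -24, which holds, so solutions exist.
The integers ≡ 32 (mod 51) are 32, 83, 134, 185, 236, 287, 338, …; their remainders mod 33 are 32, 17, 2, 20, 5, 23, 8, so x = 338 is the first that is ≡ 8 (mod 33).
Indeed 338 ≡ 32 (mod 51) and 338 ≡ 8 (mod 33).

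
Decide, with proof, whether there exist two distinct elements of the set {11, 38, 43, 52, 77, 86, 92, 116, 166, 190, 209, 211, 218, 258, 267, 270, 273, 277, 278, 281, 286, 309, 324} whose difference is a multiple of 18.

11 mod 18 = 11 and 209 mod 18 = 11, so 209 − 11 = 198 = 11·18.

11 and 209 are such a pair.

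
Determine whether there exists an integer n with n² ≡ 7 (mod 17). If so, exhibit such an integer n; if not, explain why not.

Squares mod 17 repeat after n = 8 (as (−n)² = n²); for n = 0..8 they are 0, 1, 4, 9, 16, 8, 2, 15, 13.
So the quadratic residues mod 17 are {0, 1, 2, 4, 8, 9, 13, 15, 16}, and 7 is not among them.
Therefore n² ≡ 7 (mod 17) has no solution.

No such integer exists.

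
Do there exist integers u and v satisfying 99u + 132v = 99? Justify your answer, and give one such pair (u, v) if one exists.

Every value of 99u + 132v is a multiple of gcd(99, 132) = 33; since 33 ∣ 99, solutions exist.
Dividing through by 33 reduces the equation to 3u + 4v = 3.
Run the Euclidean algorithm on 4 and 3: 4 = 1·3 + 1, 3 = 3·1 + 0.
Back-substituting, 1 = 4 − 1·3; that is, 3·(-1) + 4·1 = 1.
Times 3: 3·(-3) + 4·3 = 3, so (-3, 3) solves it.
The general solution is u = -3 + 4k, v = 3 − 3k; taking k = 1 gives the smaller pair u = 1, v = 0.
Check: 99·1 + 132·0 = 99 + 0 = 99. ✓

u = 1, v = 0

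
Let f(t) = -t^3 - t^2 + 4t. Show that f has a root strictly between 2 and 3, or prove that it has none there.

f(2) = -4 and f(3) = -24, both negative, so a sign-change argument is unavailable; we show f keeps this sign on the whole interval.
Substitute t = 2 + u, where 0 < u < 1 on the interval. Expanding, f(2 + u) = -u^3 - 7u^2 - 12u - 4.
All 4 nonzero coefficients of this polynomial in u are negative; hence for u > 0 the value is a sum of negative terms (the constant -4 among them).
So f is strictly negative on (2, 3); no root exists in the interval.

No.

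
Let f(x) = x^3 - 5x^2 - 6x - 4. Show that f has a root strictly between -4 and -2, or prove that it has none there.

No.

The endpoint values f(-4) = -124 and f(-2) = -20 are both negative. Claim: f(x) < 0 for every x in (-4, -2).
Substitute x = -2 − u, where 0 < u < 2 on the interval. Expanding, f(-2 − u) = -u^3 - 11u^2 - 26u - 20.
The nonzero coefficients here are all negative, so for u > 0 every term is negative (or zero), and the constant term -20 is strictly negative.
So f is strictly negative on (-4, -2); no root exists in the interval.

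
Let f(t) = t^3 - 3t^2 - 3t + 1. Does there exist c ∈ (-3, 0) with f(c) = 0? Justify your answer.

Such a root exists.

f(-3) = -44 and f(0) = 1, which have opposite signs.
f is continuous everywhere (it is a polynomial), in particular on [-3, 0].
By the Intermediate Value Theorem, f takes the value 0 somewhere in the open interval.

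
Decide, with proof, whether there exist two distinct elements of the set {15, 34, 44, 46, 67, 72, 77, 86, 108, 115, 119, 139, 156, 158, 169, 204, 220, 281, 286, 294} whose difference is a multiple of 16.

Yes: 44 and 108.

44 mod 16 = 12 and 108 mod 16 = 12, so 108 − 44 = 64 = 4·16.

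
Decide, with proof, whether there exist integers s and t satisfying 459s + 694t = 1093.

s = 459, t = -302

Since gcd(459, 694) = 1, every integer is an integer combination of 459 and 694.
Run the Euclidean algorithm on 694 and 459: 694 = 1·459 + 235, 459 = 1·235 + 224, 235 = 1·224 + 11, 224 = 20·11 + 4, 11 = 2·4 + 3, 4 = 1·3 + 1, 3 = 3·1 + 0.
Back-substituting, 1 = 4 − 1·3 = 4 − (11 − 2·4) = −11 + 3·4 = −11 + 3·(224 − 20·11) = 3·224 − 61·11 = 3·224 − 61·(235 − 1·224) = −61·235 + 64·224 = −61·235 + 64·(459 − 1·235) = 64·459 − 125·235 = 64·459 − 125·(694 − 1·459) = −125·694 + 189·459; that is, 459·189 + 694·(-125) = 1.
Scaling by 1093 gives the particular solution (s, t) = (206577, -136625).
Shifting by a multiple of (694, −459) keeps it a solution: s = 206577 − 297·694 = 459, t = -136625 + 297·459 = -302.
Check: 459·459 + 694·(-302) = 210681 − 209588 = 1093. ✓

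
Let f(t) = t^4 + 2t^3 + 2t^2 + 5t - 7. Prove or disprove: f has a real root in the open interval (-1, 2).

f(-1) = -11 and f(2) = 43, which have opposite signs.
Since f is a polynomial it is continuous on [-1, 2].
By the Intermediate Value Theorem, f takes the value 0 somewhere in the open interval.

Such a root exists.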